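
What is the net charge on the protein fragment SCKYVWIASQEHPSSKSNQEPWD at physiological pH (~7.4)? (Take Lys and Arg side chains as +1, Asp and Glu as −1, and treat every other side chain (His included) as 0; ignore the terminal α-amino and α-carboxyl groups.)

Positive (K, R): K3, K16 → +2.
Negative (D, E): E11, E20, D23 → −3.
Net charge = (+2) + (−3) = −1.

-1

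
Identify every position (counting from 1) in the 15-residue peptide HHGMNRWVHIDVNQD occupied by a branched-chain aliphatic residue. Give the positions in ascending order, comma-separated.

Matching residues: V8, I10, V12.

8, 10, 12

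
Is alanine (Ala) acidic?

The acidic residues are Asp (D) and Glu (E), whose side chains end in a carboxylate group.
Alanine is not in this group.

No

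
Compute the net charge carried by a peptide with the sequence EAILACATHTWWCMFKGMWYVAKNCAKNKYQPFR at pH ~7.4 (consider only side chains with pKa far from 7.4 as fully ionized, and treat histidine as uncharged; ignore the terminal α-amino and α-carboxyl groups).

The side chains ionized at physiological pH are Lys/Arg (+1) and Asp/Glu (−1); with His treated as neutral, nothing else contributes.
Positive (K, R): K16, K23, K27, K29, R34 → +5.
Negative (D, E): E1 → −1.
Net charge = (+5) + (−1) = +4.

+4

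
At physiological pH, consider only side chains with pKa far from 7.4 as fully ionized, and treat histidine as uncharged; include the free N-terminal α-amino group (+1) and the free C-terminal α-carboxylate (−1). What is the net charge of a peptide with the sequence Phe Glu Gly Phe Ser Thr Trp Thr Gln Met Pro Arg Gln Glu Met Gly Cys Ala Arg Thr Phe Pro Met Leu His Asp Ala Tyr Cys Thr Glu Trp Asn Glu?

-3

The side chains ionized at physiological pH are Lys/Arg (+1) and Asp/Glu (−1); with His treated as neutral, nothing else contributes.
Positive (K, R): Arg12, Arg19 → +2.
Negative (D, E): Glu2, Glu14, Asp26, Glu31, Glu34 → −5.
The N-terminus (+1) and C-terminus (−1) cancel.
Net charge = (+2) + (−5) = −3.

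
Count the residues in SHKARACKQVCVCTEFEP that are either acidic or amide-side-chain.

Acidic: D, E. Amide-side-chain: N, Q.
Acidic residues here: E15, E17 (2).
Amide-side-chain residues here: Q9 (1).
The two groups share no amino acid, so total = 2 + 1 = 3.

3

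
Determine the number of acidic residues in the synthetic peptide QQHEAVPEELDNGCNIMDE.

Only D (aspartate) and E (glutamate) carry a side-chain carboxylic acid.
Matching residues: E4, E8, E9, D11, D18, E19.

6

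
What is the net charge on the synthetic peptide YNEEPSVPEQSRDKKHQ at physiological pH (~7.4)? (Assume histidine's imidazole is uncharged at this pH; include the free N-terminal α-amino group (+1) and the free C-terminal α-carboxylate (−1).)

Near pH 7.4, K and R contribute +1 each, D and E contribute −1 each, and every other side chain (His included, as stated) is uncharged.
Positive (K, R): R12, K14, K15 → +3.
Negative (D, E): E3, E4, E9, D13 → −4.
The N-terminus (+1) and C-terminus (−1) cancel.
Net charge = (+3) + (−4) = −1.

-1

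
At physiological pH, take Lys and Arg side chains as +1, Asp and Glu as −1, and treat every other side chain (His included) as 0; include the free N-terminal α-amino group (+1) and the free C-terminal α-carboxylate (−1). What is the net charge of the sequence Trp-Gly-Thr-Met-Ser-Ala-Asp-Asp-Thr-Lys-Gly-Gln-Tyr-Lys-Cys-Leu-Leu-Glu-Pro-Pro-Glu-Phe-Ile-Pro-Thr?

Positive (K, R): Lys10, Lys14 → +2.
Negative (D, E): Asp7, Asp8, Glu18, Glu21 → −4.
The N-terminus (+1) and C-terminus (−1) cancel.
Net charge = (+2) + (−4) = −2.

-2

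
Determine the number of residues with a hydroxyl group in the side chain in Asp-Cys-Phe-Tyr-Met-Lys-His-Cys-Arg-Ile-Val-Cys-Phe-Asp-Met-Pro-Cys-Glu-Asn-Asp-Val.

The –OH-bearing residues are Ser, Thr (aliphatic alcohols), and Tyr (phenol).
Matching residues: Tyr4.

1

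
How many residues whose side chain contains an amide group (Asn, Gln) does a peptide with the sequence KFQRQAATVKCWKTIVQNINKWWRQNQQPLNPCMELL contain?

10

Matching residues: Q3, Q5, Q17, N18, N20, Q25, N26, Q27, Q28, N31.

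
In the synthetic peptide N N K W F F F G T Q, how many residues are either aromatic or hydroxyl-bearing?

Aromatic: F, W, Y. Hydroxyl-bearing: S, T, Y.
Aromatic residues here: W4, F5, F6, F7 (4).
Hydroxyl-bearing residues here: T9 (1).
(Y belongs to both groups, but none appear in this sequence.) Total = 4 + 1 = 5.

5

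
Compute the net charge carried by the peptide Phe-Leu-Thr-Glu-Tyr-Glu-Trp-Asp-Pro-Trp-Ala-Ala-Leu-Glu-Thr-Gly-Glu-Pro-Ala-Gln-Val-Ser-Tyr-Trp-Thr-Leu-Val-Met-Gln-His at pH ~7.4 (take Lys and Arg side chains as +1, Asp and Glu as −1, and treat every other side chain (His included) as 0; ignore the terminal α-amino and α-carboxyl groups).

Positive (K, R): none → +0.
Negative (D, E): Glu4, Glu6, Asp8, Glu14, Glu17 → −5.
Net charge = (+0) + (−5) = −5.

-5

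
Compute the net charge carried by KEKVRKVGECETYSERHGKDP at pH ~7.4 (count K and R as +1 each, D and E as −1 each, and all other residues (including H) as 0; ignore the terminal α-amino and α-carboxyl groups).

+1

Positive (K, R): K1, K3, R5, K6, R16, K19 → +6.
Negative (D, E): E2, E9, E11, E15, D20 → −5.
Net charge = (+6) + (−5) = +1.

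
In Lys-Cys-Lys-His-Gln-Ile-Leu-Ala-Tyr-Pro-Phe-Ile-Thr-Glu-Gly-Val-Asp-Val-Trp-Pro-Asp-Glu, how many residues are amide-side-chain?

1

Only N (asparagine) and Q (glutamine) carry a side-chain carboxamide.
Matching residues: Gln5.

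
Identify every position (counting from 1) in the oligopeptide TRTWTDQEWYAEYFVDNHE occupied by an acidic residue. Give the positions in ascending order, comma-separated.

Aspartate (D) and glutamate (E) have carboxylic-acid side chains and are the acidic amino acids.
Matching residues: D6, E8, E12, D16, E19.

6, 8, 12, 16, 19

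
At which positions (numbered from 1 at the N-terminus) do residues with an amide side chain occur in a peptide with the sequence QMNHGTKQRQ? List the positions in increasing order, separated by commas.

Only N (asparagine) and Q (glutamine) carry a side-chain carboxamide.
Matching residues: Q1, N3, Q8, Q10.

1, 3, 8, 10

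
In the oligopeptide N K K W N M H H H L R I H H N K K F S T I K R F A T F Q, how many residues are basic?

12

K, R, and H are the three residues with basic side chains (ε-amine, guanidinium, and imidazole respectively).
Matching residues: K2, K3, H7, H8, H9, R11, H13, H14, K16, K17, K22, R23.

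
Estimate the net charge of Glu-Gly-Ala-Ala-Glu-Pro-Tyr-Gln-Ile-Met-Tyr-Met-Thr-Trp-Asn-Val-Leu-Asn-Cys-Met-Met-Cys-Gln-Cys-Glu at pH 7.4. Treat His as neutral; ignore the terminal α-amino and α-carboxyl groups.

Near pH 7.4, K and R contribute +1 each, D and E contribute −1 each, and every other side chain (His included, as stated) is uncharged.
Positive (K, R): none → +0.
Negative (D, E): Glu1, Glu5, Glu25 → −3.
Net charge = (+0) + (−3) = −3.

-3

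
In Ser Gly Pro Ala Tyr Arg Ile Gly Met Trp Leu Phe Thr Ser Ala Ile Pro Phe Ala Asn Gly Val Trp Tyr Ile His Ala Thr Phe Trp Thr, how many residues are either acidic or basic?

2

Acidic: D, E. Basic: H, K, R.
Acidic residues here: none (0).
Basic residues here: Arg6, His26 (2).
The two groups share no amino acid, so total = 0 + 2 = 2.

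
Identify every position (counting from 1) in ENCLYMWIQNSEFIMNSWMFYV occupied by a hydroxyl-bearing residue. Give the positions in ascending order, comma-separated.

5, 11, 17, 21

Serine (S), threonine (T), and tyrosine (Y) each carry a hydroxyl group on the side chain.
Matching residues: Y5, S11, S17, Y21.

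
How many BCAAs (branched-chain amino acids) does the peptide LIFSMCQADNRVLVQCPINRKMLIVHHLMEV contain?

The BCAAs are Val, Leu, and Ile — aliphatic side chains with a branch point.
Matching residues: L1, I2, V12, L13, V14, I18, L23, I24, V25, L28, V31.

11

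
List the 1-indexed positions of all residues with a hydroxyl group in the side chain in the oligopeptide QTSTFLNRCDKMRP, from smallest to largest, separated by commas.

2, 3, 4

The –OH-bearing residues are Ser, Thr (aliphatic alcohols), and Tyr (phenol).
Matching residues: T2, S3, T4.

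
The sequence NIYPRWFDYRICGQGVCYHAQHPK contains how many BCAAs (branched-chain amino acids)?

Valine (V), leucine (L), and isoleucine (I) are the branched-chain amino acids.
Matching residues: I2, I11, V16.

3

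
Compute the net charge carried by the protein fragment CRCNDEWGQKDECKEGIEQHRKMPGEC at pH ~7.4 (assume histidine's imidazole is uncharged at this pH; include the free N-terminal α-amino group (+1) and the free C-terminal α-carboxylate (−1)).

-2

At pH ~7.4 the Lys and Arg side chains are protonated (+1), the Asp and Glu side chains are deprotonated (−1), and with His taken as neutral all other side chains carry no charge.
Positive (K, R): R2, K10, K14, R21, K22 → +5.
Negative (D, E): D5, E6, D11, E12, E15, E18, E26 → −7.
The N-terminus (+1) and C-terminus (−1) cancel.
Net charge = (+5) + (−7) = −2.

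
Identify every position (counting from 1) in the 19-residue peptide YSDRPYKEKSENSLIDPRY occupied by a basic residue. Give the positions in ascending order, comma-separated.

Lysine (K), arginine (R), and histidine (H) have basic, nitrogen-containing side chains.
Matching residues: R4, K7, K9, R18.

4, 7, 9, 18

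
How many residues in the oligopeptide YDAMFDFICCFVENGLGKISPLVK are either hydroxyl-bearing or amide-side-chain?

Hydroxyl-bearing: S, T, Y. Amide-side-chain: N, Q.
Hydroxyl-bearing residues here: Y1, S20 (2).
Amide-side-chain residues here: N14 (1).
The two groups share no amino acid, so total = 2 + 1 = 3.

3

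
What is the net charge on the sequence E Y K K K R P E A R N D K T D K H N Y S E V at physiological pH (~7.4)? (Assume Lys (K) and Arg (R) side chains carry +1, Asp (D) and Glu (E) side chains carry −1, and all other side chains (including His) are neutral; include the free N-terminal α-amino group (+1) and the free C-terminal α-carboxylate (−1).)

+2

Positive (K, R): K3, K4, K5, R6, R10, K13, K16 → +7.
Negative (D, E): E1, E8, D12, D15, E21 → −5.
The N-terminus (+1) and C-terminus (−1) cancel.
Net charge = (+7) + (−5) = +2.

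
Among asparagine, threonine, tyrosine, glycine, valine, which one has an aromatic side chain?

F, W, and Y each carry an aromatic ring on the side chain.
Of the listed options, only tyrosine belongs to this group.

tyrosine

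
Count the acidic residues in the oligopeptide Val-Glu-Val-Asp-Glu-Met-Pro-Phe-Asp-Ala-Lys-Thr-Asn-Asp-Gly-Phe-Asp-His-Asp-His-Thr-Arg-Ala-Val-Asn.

7

Aspartate (D) and glutamate (E) have carboxylic-acid side chains and are the acidic amino acids.
Matching residues: Glu2, Asp4, Glu5, Asp9, Asp14, Asp17, Asp19.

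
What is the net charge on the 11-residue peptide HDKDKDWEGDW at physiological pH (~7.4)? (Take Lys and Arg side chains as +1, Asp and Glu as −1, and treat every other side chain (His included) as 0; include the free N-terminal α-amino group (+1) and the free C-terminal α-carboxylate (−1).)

Positive (K, R): K3, K5 → +2.
Negative (D, E): D2, D4, D6, E8, D10 → −5.
The N-terminus (+1) and C-terminus (−1) cancel.
Net charge = (+2) + (−5) = −3.

-3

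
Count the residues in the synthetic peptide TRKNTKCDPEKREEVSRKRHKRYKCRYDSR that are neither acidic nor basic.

Acidic: D, E. Basic: K, R, H. All other residues are neither.
Matching residues: T1, N4, T5, C7, P9, V15, S16, Y23, C25, Y27, S29.

11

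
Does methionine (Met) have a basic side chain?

No

K, R, and H are the three residues with basic side chains (ε-amine, guanidinium, and imidazole respectively).
Methionine is not in this group.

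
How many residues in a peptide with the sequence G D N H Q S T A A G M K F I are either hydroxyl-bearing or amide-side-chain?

Hydroxyl-bearing: S, T, Y. Amide-side-chain: N, Q.
Hydroxyl-bearing residues here: S6, T7 (2).
Amide-side-chain residues here: N3, Q5 (2).
The two groups share no amino acid, so total = 2 + 2 = 4.

4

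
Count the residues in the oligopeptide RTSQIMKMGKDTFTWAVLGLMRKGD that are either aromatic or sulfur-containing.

Aromatic: F, W, Y. Sulfur-containing: C, M.
Aromatic residues here: F13, W15 (2).
Sulfur-containing residues here: M6, M8, M21 (3).
The two groups share no amino acid, so total = 2 + 3 = 5.

5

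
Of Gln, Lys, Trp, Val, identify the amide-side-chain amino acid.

Only N (asparagine) and Q (glutamine) carry a side-chain carboxamide.
Of the listed options, only Gln belongs to this group.

Gln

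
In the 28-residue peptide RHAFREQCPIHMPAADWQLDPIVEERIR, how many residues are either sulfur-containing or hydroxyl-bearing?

Sulfur-containing: C, M. Hydroxyl-bearing: S, T, Y.
Sulfur-containing residues here: C8, M12 (2).
Hydroxyl-bearing residues here: none (0).
The two groups share no amino acid, so total = 2 + 0 = 2.

2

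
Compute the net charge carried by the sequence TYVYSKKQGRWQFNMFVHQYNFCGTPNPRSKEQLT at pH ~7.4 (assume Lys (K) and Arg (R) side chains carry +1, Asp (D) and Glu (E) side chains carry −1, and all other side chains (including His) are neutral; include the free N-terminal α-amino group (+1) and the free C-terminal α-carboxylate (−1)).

Positive (K, R): K6, K7, R10, R29, K31 → +5.
Negative (D, E): E32 → −1.
The N-terminus (+1) and C-terminus (−1) cancel.
Net charge = (+5) + (−1) = +4.

+4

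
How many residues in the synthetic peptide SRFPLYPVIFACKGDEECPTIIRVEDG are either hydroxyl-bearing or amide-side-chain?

3

Hydroxyl-bearing: S, T, Y. Amide-side-chain: N, Q.
Hydroxyl-bearing residues here: S1, Y6, T20 (3).
Amide-side-chain residues here: none (0).
The two groups share no amino acid, so total = 3 + 0 = 3.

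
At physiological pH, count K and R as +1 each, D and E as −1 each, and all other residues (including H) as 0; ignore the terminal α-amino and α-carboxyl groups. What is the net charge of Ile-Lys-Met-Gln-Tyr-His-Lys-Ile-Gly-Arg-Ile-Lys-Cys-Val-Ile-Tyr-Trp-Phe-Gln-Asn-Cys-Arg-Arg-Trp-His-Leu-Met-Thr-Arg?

Positive (K, R): Lys2, Lys7, Arg10, Lys12, Arg22, Arg23, Arg29 → +7.
Negative (D, E): none → −0.
Net charge = (+7) + (−0) = +7.

+7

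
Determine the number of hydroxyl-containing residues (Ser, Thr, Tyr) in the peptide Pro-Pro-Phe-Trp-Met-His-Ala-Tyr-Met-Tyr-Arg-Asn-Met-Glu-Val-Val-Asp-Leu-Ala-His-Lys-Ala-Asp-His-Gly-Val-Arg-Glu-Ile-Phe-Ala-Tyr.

3

Matching residues: Tyr8, Tyr10, Tyr32.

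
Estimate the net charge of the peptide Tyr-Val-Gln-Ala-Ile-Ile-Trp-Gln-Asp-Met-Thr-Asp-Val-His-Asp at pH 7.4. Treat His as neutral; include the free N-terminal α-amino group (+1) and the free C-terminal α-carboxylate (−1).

-3

Near pH 7.4, K and R contribute +1 each, D and E contribute −1 each, and every other side chain (His included, as stated) is uncharged.
Positive (K, R): none → +0.
Negative (D, E): Asp9, Asp12, Asp15 → −3.
The N-terminus (+1) and C-terminus (−1) cancel.
Net charge = (+0) + (−3) = −3.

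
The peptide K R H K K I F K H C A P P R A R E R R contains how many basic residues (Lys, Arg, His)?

Matching residues: K1, R2, H3, K4, K5, K8, H9, R14, R16, R18, R19.

11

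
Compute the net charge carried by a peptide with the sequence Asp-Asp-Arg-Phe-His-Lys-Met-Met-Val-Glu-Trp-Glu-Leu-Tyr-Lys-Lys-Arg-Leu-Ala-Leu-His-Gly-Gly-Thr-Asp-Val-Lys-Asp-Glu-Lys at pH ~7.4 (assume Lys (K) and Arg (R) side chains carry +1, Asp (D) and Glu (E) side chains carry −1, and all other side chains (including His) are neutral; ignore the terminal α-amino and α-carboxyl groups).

Positive (K, R): Arg3, Lys6, Lys15, Lys16, Arg17, Lys27, Lys30 → +7.
Negative (D, E): Asp1, Asp2, Glu10, Glu12, Asp25, Asp28, Glu29 → −7.
Net charge = (+7) + (−7) = 0.

0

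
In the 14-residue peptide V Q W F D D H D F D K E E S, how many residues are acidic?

The acidic residues are Asp (D) and Glu (E), whose side chains end in a carboxylate group.
Matching residues: D5, D6, D8, D10, E12, E13.

6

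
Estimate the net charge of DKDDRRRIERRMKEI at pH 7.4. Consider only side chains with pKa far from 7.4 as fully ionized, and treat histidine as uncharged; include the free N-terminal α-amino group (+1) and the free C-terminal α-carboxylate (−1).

At pH ~7.4 the Lys and Arg side chains are protonated (+1), the Asp and Glu side chains are deprotonated (−1), and with His taken as neutral all other side chains carry no charge.
Positive (K, R): K2, R5, R6, R7, R10, R11, K13 → +7.
Negative (D, E): D1, D3, D4, E9, E14 → −5.
The N-terminus (+1) and C-terminus (−1) cancel.
Net charge = (+7) + (−5) = +2.

+2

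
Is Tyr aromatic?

The aromatic amino acids are Phe (F, benzyl), Trp (W, indole), and Tyr (Y, phenol).
Tyrosine is in this group.

Yes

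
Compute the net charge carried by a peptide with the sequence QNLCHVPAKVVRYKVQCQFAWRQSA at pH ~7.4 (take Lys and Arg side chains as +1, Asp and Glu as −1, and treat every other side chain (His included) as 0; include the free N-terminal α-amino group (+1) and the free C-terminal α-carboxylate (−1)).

Positive (K, R): K9, R12, K14, R22 → +4.
Negative (D, E): none → −0.
The N-terminus (+1) and C-terminus (−1) cancel.
Net charge = (+4) + (−0) = +4.

+4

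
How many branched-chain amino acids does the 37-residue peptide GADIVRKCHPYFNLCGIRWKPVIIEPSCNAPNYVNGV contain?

9

The BCAAs are Val, Leu, and Ile — aliphatic side chains with a branch point.
Matching residues: I4, V5, L14, I17, V22, I23, I24, V34, V37.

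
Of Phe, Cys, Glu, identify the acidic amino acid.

The acidic residues are Asp (D) and Glu (E), whose side chains end in a carboxylate group.
Of the listed options, only Glu belongs to this group.

Glu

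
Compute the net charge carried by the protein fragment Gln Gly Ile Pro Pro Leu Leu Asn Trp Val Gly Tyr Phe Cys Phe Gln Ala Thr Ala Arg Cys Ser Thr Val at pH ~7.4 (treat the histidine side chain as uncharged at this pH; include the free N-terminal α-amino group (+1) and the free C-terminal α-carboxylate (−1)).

+1

At pH ~7.4 the Lys and Arg side chains are protonated (+1), the Asp and Glu side chains are deprotonated (−1), and with His taken as neutral all other side chains carry no charge.
Positive (K, R): Arg20 → +1.
Negative (D, E): none → −0.
The N-terminus (+1) and C-terminus (−1) cancel.
Net charge = (+1) + (−0) = +1.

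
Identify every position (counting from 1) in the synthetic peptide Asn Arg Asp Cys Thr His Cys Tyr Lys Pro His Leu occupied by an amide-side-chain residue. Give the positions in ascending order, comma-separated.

Asparagine (N) and glutamine (Q) have uncharged amide side chains.
Matching residues: Asn1.

1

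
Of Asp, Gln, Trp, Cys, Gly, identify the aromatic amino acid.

The aromatic amino acids are Phe (F, benzyl), Trp (W, indole), and Tyr (Y, phenol).
Of the listed options, only Trp belongs to this group.

Trp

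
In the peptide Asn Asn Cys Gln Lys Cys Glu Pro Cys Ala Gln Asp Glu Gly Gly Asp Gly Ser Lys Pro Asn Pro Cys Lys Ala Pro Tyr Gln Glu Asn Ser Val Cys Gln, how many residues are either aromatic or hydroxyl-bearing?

Aromatic: F, W, Y. Hydroxyl-bearing: S, T, Y.
Aromatic residues here: Tyr27 (1).
Hydroxyl-bearing residues here: Ser18, Tyr27, Ser31 (3).
Y is in both groups, so the 1 Y residue must not be double-counted.
Total = 1 + 3 − 1 = 3.

3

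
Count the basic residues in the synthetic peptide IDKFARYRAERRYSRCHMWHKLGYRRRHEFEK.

The basic amino acids are Lys (K), Arg (R), and His (H).
Matching residues: K3, R6, R8, R11, R12, R15, H17, H20, K21, R25, R26, R27, H28, K32.

14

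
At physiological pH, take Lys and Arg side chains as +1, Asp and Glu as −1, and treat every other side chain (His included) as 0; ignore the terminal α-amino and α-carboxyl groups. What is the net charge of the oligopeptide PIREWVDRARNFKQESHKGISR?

Positive (K, R): R3, R8, R10, K13, K18, R22 → +6.
Negative (D, E): E4, D7, E15 → −3.
Net charge = (+6) + (−3) = +3.

+3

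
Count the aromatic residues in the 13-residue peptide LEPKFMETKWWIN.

F, W, and Y each carry an aromatic ring on the side chain.
Matching residues: F5, W10, W11.

3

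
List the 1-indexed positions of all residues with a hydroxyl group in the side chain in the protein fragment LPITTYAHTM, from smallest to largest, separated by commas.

The –OH-bearing residues are Ser, Thr (aliphatic alcohols), and Tyr (phenol).
Matching residues: T4, T5, Y6, T9.

4, 5, 6, 9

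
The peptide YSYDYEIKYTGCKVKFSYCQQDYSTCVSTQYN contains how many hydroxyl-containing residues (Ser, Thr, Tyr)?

Matching residues: Y1, S2, Y3, Y5, Y9, T10, S17, Y18, Y23, S24, T25, S28, T29, Y31.

14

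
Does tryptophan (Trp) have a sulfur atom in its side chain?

No

Only Cys (C) and Met (M) have a sulfur atom in the side chain.
Tryptophan is not in this group.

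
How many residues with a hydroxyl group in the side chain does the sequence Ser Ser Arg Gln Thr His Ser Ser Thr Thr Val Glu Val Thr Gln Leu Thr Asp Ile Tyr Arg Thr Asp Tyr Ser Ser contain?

Serine (S), threonine (T), and tyrosine (Y) each carry a hydroxyl group on the side chain.
Matching residues: Ser1, Ser2, Thr5, Ser7, Ser8, Thr9, Thr10, Thr14, Thr17, Tyr20, Thr22, Tyr24, Ser25, Ser26.

14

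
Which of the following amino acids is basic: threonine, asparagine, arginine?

The basic amino acids are Lys (K), Arg (R), and His (H).
Of the listed options, only arginine belongs to this group.

arginine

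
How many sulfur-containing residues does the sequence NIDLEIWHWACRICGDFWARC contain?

Only Cys (C) and Met (M) have a sulfur atom in the side chain.
Matching residues: C11, C14, C21.

3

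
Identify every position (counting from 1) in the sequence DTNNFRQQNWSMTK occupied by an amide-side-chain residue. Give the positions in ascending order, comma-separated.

Only N (asparagine) and Q (glutamine) carry a side-chain carboxamide.
Matching residues: N3, N4, Q7, Q8, N9.

3, 4, 7, 8, 9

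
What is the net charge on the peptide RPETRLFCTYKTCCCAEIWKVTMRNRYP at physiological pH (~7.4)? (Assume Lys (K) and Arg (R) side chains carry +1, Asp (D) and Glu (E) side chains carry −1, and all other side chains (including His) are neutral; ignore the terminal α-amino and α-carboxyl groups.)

Positive (K, R): R1, R5, K11, K20, R24, R26 → +6.
Negative (D, E): E3, E17 → −2.
Net charge = (+6) + (−2) = +4.

+4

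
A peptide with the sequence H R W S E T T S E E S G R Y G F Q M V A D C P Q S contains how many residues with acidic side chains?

4

The acidic residues are Asp (D) and Glu (E), whose side chains end in a carboxylate group.
Matching residues: E5, E9, E10, D21.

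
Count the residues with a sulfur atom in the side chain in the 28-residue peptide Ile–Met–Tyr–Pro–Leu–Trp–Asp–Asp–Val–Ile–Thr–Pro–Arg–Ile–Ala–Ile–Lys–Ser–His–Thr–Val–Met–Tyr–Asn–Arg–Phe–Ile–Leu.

2

The sulfur-bearing residues are cysteine (–SH) and methionine (–S–CH₃).
Matching residues: Met2, Met22.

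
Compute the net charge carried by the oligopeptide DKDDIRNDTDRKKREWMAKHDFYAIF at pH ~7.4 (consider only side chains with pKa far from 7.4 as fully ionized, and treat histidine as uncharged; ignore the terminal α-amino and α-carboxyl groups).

The side chains ionized at physiological pH are Lys/Arg (+1) and Asp/Glu (−1); with His treated as neutral, nothing else contributes.
Positive (K, R): K2, R6, R11, K12, K13, R14, K19 → +7.
Negative (D, E): D1, D3, D4, D8, D10, E15, D21 → −7.
Net charge = (+7) + (−7) = 0.

0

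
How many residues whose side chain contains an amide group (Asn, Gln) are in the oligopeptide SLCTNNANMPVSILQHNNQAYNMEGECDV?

Matching residues: N5, N6, N8, Q15, N17, N18, Q19, N22.

8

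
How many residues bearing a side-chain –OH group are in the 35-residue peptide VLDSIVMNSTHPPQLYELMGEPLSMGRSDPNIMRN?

The –OH-bearing residues are Ser, Thr (aliphatic alcohols), and Tyr (phenol).
Matching residues: S4, S9, T10, Y16, S24, S28.

6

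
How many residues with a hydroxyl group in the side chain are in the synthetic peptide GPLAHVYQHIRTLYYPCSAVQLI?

The –OH-bearing residues are Ser, Thr (aliphatic alcohols), and Tyr (phenol).
Matching residues: Y7, T12, Y14, Y15, S18.

5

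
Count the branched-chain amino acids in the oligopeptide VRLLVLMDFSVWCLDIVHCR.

The BCAAs are Val, Leu, and Ile — aliphatic side chains with a branch point.
Matching residues: V1, L3, L4, V5, L6, V11, L14, I16, V17.

9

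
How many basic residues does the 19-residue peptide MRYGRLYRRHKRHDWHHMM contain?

Lysine (K), arginine (R), and histidine (H) have basic, nitrogen-containing side chains.
Matching residues: R2, R5, R8, R9, H10, K11, R12, H13, H16, H17.

10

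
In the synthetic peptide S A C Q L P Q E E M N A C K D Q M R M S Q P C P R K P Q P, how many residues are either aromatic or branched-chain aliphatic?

Aromatic: F, W, Y. Branched-chain aliphatic: I, L, V.
Aromatic residues here: none (0).
Branched-chain aliphatic residues here: L5 (1).
The two groups share no amino acid, so total = 0 + 1 = 1.

1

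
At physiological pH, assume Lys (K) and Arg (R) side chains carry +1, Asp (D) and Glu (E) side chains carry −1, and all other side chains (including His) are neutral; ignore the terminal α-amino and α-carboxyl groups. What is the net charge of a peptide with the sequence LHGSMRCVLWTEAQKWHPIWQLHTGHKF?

Positive (K, R): R6, K15, K27 → +3.
Negative (D, E): E12 → −1.
Net charge = (+3) + (−1) = +2.

+2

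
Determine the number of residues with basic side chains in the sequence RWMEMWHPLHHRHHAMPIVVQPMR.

8

Lysine (K), arginine (R), and histidine (H) have basic, nitrogen-containing side chains.
Matching residues: R1, H7, H10, H11, R12, H13, H14, R24.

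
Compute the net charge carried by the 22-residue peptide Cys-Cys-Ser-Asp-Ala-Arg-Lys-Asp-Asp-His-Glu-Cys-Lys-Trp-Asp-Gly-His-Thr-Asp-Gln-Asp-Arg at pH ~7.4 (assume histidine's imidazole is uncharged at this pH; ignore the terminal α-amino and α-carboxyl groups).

-3

The side chains ionized at physiological pH are Lys/Arg (+1) and Asp/Glu (−1); with His treated as neutral, nothing else contributes.
Positive (K, R): Arg6, Lys7, Lys13, Arg22 → +4.
Negative (D, E): Asp4, Asp8, Asp9, Glu11, Asp15, Asp19, Asp21 → −7.
Net charge = (+4) + (−7) = −3.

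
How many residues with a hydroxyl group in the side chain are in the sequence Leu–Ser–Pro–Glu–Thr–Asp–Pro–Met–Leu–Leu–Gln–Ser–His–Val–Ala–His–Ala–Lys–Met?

3

Serine (S), threonine (T), and tyrosine (Y) each carry a hydroxyl group on the side chain.
Matching residues: Ser2, Thr5, Ser12.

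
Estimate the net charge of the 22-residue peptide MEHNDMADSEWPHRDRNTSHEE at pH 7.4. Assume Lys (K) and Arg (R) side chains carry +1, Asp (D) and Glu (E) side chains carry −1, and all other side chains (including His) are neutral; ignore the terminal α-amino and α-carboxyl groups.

Positive (K, R): R14, R16 → +2.
Negative (D, E): E2, D5, D8, E10, D15, E21, E22 → −7.
Net charge = (+2) + (−7) = −5.

-5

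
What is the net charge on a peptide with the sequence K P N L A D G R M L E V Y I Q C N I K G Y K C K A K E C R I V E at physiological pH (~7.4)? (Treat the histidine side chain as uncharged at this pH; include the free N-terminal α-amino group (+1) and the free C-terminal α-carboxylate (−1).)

The side chains ionized at physiological pH are Lys/Arg (+1) and Asp/Glu (−1); with His treated as neutral, nothing else contributes.
Positive (K, R): K1, R8, K19, K22, K24, K26, R29 → +7.
Negative (D, E): D6, E11, E27, E32 → −4.
The N-terminus (+1) and C-terminus (−1) cancel.
Net charge = (+7) + (−4) = +3.

+3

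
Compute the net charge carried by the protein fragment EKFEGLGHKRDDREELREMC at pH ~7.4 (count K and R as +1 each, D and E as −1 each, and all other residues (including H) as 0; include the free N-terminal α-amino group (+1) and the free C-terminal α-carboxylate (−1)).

Positive (K, R): K2, K9, R10, R13, R17 → +5.
Negative (D, E): E1, E4, D11, D12, E14, E15, E18 → −7.
The N-terminus (+1) and C-terminus (−1) cancel.
Net charge = (+5) + (−7) = −2.

-2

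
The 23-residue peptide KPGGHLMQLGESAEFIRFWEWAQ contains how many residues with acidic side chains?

3

Only D (aspartate) and E (glutamate) carry a side-chain carboxylic acid.
Matching residues: E11, E14, E20.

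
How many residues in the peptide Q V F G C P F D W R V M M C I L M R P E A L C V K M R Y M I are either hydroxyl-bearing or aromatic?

4

Hydroxyl-bearing: S, T, Y. Aromatic: F, W, Y.
Hydroxyl-bearing residues here: Y28 (1).
Aromatic residues here: F3, F7, W9, Y28 (4).
Y is in both groups, so the 1 Y residue must not be double-counted.
Total = 1 + 4 − 1 = 4.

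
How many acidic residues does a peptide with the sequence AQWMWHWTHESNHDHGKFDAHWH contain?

Only D (aspartate) and E (glutamate) carry a side-chain carboxylic acid.
Matching residues: E10, D14, D19.

3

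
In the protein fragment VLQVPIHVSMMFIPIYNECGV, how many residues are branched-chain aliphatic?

Valine (V), leucine (L), and isoleucine (I) are the branched-chain amino acids.
Matching residues: V1, L2, V4, I6, V8, I13, I15, V21.

8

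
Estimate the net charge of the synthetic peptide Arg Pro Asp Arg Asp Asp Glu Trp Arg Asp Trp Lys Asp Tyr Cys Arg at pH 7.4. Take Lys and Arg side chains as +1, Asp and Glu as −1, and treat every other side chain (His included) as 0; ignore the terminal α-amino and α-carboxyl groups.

Positive (K, R): Arg1, Arg4, Arg9, Lys12, Arg16 → +5.
Negative (D, E): Asp3, Asp5, Asp6, Glu7, Asp10, Asp13 → −6.
Net charge = (+5) + (−6) = −1.

-1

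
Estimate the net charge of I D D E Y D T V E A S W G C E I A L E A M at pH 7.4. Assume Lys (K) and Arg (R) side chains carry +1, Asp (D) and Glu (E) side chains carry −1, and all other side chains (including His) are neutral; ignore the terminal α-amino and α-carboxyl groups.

Positive (K, R): none → +0.
Negative (D, E): D2, D3, E4, D6, E9, E15, E19 → −7.
Net charge = (+0) + (−7) = −7.

-7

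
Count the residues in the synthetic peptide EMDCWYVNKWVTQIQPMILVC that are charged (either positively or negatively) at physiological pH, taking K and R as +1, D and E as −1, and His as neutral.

3

Charged side chains at pH ~7.4: K, R (positive); D, E (negative).
Matching residues: E1, D3, K9.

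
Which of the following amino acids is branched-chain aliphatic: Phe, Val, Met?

Val

V, L, and I make up the branched-chain aliphatic group.
Of the listed options, only Val belongs to this group.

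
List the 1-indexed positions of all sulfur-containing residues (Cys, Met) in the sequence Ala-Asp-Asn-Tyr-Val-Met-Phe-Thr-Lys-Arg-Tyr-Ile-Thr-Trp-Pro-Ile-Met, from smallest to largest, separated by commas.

Matching residues: Met6, Met17.

6, 17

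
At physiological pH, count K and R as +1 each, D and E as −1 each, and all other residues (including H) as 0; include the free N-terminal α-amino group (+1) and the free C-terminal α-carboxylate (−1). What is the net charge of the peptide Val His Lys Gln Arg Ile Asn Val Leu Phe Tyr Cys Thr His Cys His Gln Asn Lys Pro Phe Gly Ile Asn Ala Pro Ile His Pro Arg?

+4

Positive (K, R): Lys3, Arg5, Lys19, Arg30 → +4.
Negative (D, E): none → −0.
The N-terminus (+1) and C-terminus (−1) cancel.
Net charge = (+4) + (−0) = +4.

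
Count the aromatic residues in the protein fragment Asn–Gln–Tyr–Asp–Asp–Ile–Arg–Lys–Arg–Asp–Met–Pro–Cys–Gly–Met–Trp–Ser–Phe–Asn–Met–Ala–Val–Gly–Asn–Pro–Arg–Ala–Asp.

3

Phenylalanine (F), tryptophan (W), and tyrosine (Y) have aromatic ring side chains.
Matching residues: Tyr3, Trp16, Phe18.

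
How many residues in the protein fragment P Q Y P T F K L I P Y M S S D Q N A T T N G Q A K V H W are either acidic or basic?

Acidic: D, E. Basic: H, K, R.
Acidic residues here: D15 (1).
Basic residues here: K7, K25, H27 (3).
The two groups share no amino acid, so total = 1 + 3 = 4.

4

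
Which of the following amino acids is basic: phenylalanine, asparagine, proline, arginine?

arginine

K, R, and H are the three residues with basic side chains (ε-amine, guanidinium, and imidazole respectively).
Of the listed options, only arginine belongs to this group.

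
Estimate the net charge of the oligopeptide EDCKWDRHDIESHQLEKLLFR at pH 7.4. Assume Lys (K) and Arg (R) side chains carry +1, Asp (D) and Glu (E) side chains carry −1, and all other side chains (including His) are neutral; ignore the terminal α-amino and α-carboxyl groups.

Positive (K, R): K4, R7, K17, R21 → +4.
Negative (D, E): E1, D2, D6, D9, E11, E16 → −6.
Net charge = (+4) + (−6) = −2.

-2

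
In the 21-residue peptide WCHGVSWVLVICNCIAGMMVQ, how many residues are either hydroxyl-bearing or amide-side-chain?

3

Hydroxyl-bearing: S, T, Y. Amide-side-chain: N, Q.
Hydroxyl-bearing residues here: S6 (1).
Amide-side-chain residues here: N13, Q21 (2).
The two groups share no amino acid, so total = 1 + 2 = 3.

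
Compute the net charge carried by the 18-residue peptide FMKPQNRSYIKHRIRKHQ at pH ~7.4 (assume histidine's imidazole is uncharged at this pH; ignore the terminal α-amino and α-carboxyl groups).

At pH ~7.4 the Lys and Arg side chains are protonated (+1), the Asp and Glu side chains are deprotonated (−1), and with His taken as neutral all other side chains carry no charge.
Positive (K, R): K3, R7, K11, R13, R15, K16 → +6.
Negative (D, E): none → −0.
Net charge = (+6) + (−0) = +6.

+6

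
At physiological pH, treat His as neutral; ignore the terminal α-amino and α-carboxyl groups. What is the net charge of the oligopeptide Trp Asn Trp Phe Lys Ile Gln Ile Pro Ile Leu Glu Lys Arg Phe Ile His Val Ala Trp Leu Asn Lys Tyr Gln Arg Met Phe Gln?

+4

The side chains ionized at physiological pH are Lys/Arg (+1) and Asp/Glu (−1); with His treated as neutral, nothing else contributes.
Positive (K, R): Lys5, Lys13, Arg14, Lys23, Arg26 → +5.
Negative (D, E): Glu12 → −1.
Net charge = (+5) + (−1) = +4.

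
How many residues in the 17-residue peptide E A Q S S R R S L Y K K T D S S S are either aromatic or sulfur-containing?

1

Aromatic: F, W, Y. Sulfur-containing: C, M.
Aromatic residues here: Y10 (1).
Sulfur-containing residues here: none (0).
The two groups share no amino acid, so total = 1 + 0 = 1.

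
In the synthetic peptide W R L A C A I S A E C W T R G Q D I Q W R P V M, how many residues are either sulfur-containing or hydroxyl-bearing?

Sulfur-containing: C, M. Hydroxyl-bearing: S, T, Y.
Sulfur-containing residues here: C5, C11, M24 (3).
Hydroxyl-bearing residues here: S8, T13 (2).
The two groups share no amino acid, so total = 3 + 2 = 5.

5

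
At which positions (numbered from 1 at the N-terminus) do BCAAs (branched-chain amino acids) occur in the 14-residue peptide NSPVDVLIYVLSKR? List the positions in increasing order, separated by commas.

Valine (V), leucine (L), and isoleucine (I) are the branched-chain amino acids.
Matching residues: V4, V6, L7, I8, V10, L11.

4, 6, 7, 8, 10, 11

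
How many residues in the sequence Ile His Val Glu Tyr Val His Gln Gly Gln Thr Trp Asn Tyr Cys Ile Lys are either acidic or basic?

Acidic: D, E. Basic: H, K, R.
Acidic residues here: Glu4 (1).
Basic residues here: His2, His7, Lys17 (3).
The two groups share no amino acid, so total = 1 + 3 = 4.

4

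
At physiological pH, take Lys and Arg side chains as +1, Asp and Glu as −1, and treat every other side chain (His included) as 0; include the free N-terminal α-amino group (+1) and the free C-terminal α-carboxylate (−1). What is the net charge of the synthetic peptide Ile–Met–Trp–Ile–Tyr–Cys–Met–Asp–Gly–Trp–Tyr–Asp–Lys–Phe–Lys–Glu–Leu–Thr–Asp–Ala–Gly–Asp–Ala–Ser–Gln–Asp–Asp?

-5

Positive (K, R): Lys13, Lys15 → +2.
Negative (D, E): Asp8, Asp12, Glu16, Asp19, Asp22, Asp26, Asp27 → −7.
The N-terminus (+1) and C-terminus (−1) cancel.
Net charge = (+2) + (−7) = −5.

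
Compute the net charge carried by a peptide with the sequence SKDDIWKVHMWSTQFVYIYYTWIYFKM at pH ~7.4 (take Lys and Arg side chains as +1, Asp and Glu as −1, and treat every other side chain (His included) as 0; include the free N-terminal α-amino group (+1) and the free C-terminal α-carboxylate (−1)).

Positive (K, R): K2, K7, K26 → +3.
Negative (D, E): D3, D4 → −2.
The N-terminus (+1) and C-terminus (−1) cancel.
Net charge = (+3) + (−2) = +1.

+1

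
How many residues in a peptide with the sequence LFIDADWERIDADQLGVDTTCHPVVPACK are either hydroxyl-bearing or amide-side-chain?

3

Hydroxyl-bearing: S, T, Y. Amide-side-chain: N, Q.
Hydroxyl-bearing residues here: T19, T20 (2).
Amide-side-chain residues here: Q14 (1).
The two groups share no amino acid, so total = 2 + 1 = 3.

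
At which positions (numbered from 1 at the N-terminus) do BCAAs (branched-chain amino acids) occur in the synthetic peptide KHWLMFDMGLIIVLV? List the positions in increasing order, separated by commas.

V, L, and I make up the branched-chain aliphatic group.
Matching residues: L4, L10, I11, I12, V13, L14, V15.

4, 10, 11, 12, 13, 14, 15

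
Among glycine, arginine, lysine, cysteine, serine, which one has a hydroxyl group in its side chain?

serine

S, T, and Y are the three residues with a side-chain hydroxyl.
Of the listed options, only serine belongs to this group.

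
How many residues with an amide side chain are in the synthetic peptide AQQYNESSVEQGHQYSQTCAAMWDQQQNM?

Only N (asparagine) and Q (glutamine) carry a side-chain carboxamide.
Matching residues: Q2, Q3, N5, Q11, Q14, Q17, Q25, Q26, Q27, N28.

10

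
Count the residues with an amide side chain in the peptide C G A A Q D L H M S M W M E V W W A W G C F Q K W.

2

Asparagine (N) and glutamine (Q) have uncharged amide side chains.
Matching residues: Q5, Q23.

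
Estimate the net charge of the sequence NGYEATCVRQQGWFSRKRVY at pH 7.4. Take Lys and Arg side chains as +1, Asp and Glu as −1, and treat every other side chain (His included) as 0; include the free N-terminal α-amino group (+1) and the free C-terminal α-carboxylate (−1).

Positive (K, R): R9, R16, K17, R18 → +4.
Negative (D, E): E4 → −1.
The N-terminus (+1) and C-terminus (−1) cancel.
Net charge = (+4) + (−1) = +3.

+3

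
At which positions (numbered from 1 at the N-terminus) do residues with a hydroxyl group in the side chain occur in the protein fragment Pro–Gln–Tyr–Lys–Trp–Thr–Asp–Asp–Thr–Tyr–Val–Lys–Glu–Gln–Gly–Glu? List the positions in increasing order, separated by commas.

3, 6, 9, 10

S, T, and Y are the three residues with a side-chain hydroxyl.
Matching residues: Tyr3, Thr6, Thr9, Tyr10.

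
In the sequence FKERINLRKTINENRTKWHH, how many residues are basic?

8

K, R, and H are the three residues with basic side chains (ε-amine, guanidinium, and imidazole respectively).
Matching residues: K2, R4, R8, K9, R15, K17, H19, H20.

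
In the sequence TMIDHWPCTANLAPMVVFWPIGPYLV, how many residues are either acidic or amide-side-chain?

2

Acidic: D, E. Amide-side-chain: N, Q.
Acidic residues here: D4 (1).
Amide-side-chain residues here: N11 (1).
The two groups share no amino acid, so total = 1 + 1 = 2.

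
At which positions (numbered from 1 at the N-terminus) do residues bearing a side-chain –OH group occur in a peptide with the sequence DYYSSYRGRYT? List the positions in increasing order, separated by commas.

Serine (S), threonine (T), and tyrosine (Y) each carry a hydroxyl group on the side chain.
Matching residues: Y2, Y3, S4, S5, Y6, Y10, T11.

2, 3, 4, 5, 6, 10, 11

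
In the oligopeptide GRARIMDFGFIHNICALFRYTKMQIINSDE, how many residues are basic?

5

The basic amino acids are Lys (K), Arg (R), and His (H).
Matching residues: R2, R4, H12, R19, K22.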